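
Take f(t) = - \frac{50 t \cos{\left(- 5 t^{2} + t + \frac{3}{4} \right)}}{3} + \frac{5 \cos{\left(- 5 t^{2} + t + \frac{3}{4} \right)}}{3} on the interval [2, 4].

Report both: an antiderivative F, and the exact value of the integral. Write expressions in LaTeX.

Antiderivative: F(t) = \frac{5 \sin{\left(- 5 t^{2} + t + \frac{3}{4} \right)}}{3}; value = \frac{5 \sin{\left(\frac{69}{4} \right)}}{3} - \frac{5 \sin{\left(\frac{301}{4} \right)}}{3}

f matches the chain-rule pattern g'(h)*h' with inner function h(t) = - 5 t^{2} + t + \frac{3}{4}; substituting u = h(t) collapses the integral.
F(t) = \frac{5 \sin{\left(- 5 t^{2} + t + \frac{3}{4} \right)}}{3} is an antiderivative of f.
Check: d/dt[\frac{5 \sin{\left(- 5 t^{2} + t + \frac{3}{4} \right)}}{3}] = - \frac{50 t \cos{\left(- 5 t^{2} + t + \frac{3}{4} \right)}}{3} + \frac{5 \cos{\left(- 5 t^{2} + t + \frac{3}{4} \right)}}{3} = f(t).
F(4) = - \frac{5 \sin{\left(\frac{301}{4} \right)}}{3}; F(2) = - \frac{5 \sin{\left(\frac{69}{4} \right)}}{3}.
Integral = F(4) - F(2) = \frac{5 \sin{\left(\frac{69}{4} \right)}}{3} - \frac{5 \sin{\left(\frac{301}{4} \right)}}{3}.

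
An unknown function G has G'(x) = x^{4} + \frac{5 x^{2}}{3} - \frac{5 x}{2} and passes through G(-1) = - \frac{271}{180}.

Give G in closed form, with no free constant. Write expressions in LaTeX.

G(x) = \frac{x^{5}}{5} + \frac{5 x^{3}}{9} - \frac{5 x^{2}}{4} + \frac{1}{2}

Integrate term by term and add the pieces.
A general antiderivative is \frac{x^{5}}{5} + \frac{5 x^{3}}{9} - \frac{5 x^{2}}{4} + C.
The condition gives C = - \frac{271}{180} - (- \frac{361}{180}) = \frac{1}{2}.
So G(x) = \frac{x^{5}}{5} + \frac{5 x^{3}}{9} - \frac{5 x^{2}}{4} + \frac{1}{2}.
Check: d/dx[\frac{x^{5}}{5} + \frac{5 x^{3}}{9} - \frac{5 x^{2}}{4} + \frac{1}{2}] = x^{4} + \frac{5 x^{2}}{3} - \frac{5 x}{2} = G'(x).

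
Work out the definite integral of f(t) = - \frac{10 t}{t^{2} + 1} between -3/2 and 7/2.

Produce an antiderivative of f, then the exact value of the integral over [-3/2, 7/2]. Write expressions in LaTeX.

The substitution u = t^{2} + 1 works: f is exactly (dF/du)*(du/dt) for that inner function.
F(t) = - 5 \log{\left(t^{2} + 1 \right)} is an antiderivative of f.
Check: d/dt[- 5 \log{\left(t^{2} + 1 \right)}] = - \frac{10 t}{t^{2} + 1} = f(t).
F(7/2) = - 5 \log{\left(\frac{53}{4} \right)}; F(-3/2) = - 5 \log{\left(\frac{13}{4} \right)}.
Integral = F(7/2) - F(-3/2) = - 5 \log{\left(\frac{53}{4} \right)} + 5 \log{\left(\frac{13}{4} \right)}.

Antiderivative: F(t) = - 5 \log{\left(t^{2} + 1 \right)}; value = - 5 \log{\left(\frac{53}{4} \right)} + 5 \log{\left(\frac{13}{4} \right)}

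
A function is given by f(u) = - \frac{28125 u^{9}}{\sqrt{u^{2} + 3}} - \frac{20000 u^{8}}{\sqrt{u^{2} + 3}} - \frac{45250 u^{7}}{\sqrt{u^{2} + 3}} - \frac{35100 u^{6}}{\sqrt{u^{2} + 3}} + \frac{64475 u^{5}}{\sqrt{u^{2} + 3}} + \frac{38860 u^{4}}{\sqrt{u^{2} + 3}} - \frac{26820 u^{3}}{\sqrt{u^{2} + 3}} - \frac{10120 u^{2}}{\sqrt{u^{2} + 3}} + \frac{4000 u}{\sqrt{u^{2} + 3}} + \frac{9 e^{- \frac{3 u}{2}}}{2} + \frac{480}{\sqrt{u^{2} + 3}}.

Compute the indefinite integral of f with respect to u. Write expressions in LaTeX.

Integrate term by term and add the pieces.
Check: d/du[- \left(3125 u^{8} \sqrt{u^{2} + 3} e^{\frac{3 u}{2}} + 2500 u^{7} \sqrt{u^{2} + 3} e^{\frac{3 u}{2}} - 4250 u^{6} \sqrt{u^{2} + 3} e^{\frac{3 u}{2}} - 2900 u^{5} \sqrt{u^{2} + 3} e^{\frac{3 u}{2}} + 2405 u^{4} \sqrt{u^{2} + 3} e^{\frac{3 u}{2}} + 1160 u^{3} \sqrt{u^{2} + 3} e^{\frac{3 u}{2}} - 680 u^{2} \sqrt{u^{2} + 3} e^{\frac{3 u}{2}} - 160 u \sqrt{u^{2} + 3} e^{\frac{3 u}{2}} + 80 \sqrt{u^{2} + 3} e^{\frac{3 u}{2}} + 3\right) e^{- \frac{3 u}{2}}] = \frac{\left(- 56250 u^{9} e^{\frac{3 u}{2}} - 40000 u^{8} e^{\frac{3 u}{2}} - 90500 u^{7} e^{\frac{3 u}{2}} - 70200 u^{6} e^{\frac{3 u}{2}} + 128950 u^{5} e^{\frac{3 u}{2}} + 77720 u^{4} e^{\frac{3 u}{2}} - 53640 u^{3} e^{\frac{3 u}{2}} - 20240 u^{2} e^{\frac{3 u}{2}} + 8000 u e^{\frac{3 u}{2}} + 9 \sqrt{u^{2} + 3} + 960 e^{\frac{3 u}{2}}\right) e^{- \frac{3 u}{2}}}{2 \sqrt{u^{2} + 3}}, which equals f(u).

F(u) = - \left(3125 u^{8} \sqrt{u^{2} + 3} e^{\frac{3 u}{2}} + 2500 u^{7} \sqrt{u^{2} + 3} e^{\frac{3 u}{2}} - 4250 u^{6} \sqrt{u^{2} + 3} e^{\frac{3 u}{2}} - 2900 u^{5} \sqrt{u^{2} + 3} e^{\frac{3 u}{2}} + 2405 u^{4} \sqrt{u^{2} + 3} e^{\frac{3 u}{2}} + 1160 u^{3} \sqrt{u^{2} + 3} e^{\frac{3 u}{2}} - 680 u^{2} \sqrt{u^{2} + 3} e^{\frac{3 u}{2}} - 160 u \sqrt{u^{2} + 3} e^{\frac{3 u}{2}} + 80 \sqrt{u^{2} + 3} e^{\frac{3 u}{2}} + 3\right) e^{- \frac{3 u}{2}} + C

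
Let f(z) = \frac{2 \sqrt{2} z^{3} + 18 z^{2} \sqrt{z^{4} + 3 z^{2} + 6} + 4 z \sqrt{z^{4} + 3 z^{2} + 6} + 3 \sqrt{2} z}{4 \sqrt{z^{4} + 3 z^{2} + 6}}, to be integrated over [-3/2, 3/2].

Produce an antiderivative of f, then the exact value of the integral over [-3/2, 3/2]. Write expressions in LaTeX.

Recover f(z) by differentiating a candidate F(z); any mismatch rules it out.
F(z) = \frac{6 z^{3} + 2 z^{2} + \sqrt{2} \sqrt{z^{4} + 3 z^{2} + 6}}{4} is an antiderivative of f.
Check: d/dz[\frac{6 z^{3} + 2 z^{2} + \sqrt{2} \sqrt{z^{4} + 3 z^{2} + 6}}{4}] = \frac{2 \sqrt{2} z^{3} + 18 z^{2} \sqrt{z^{4} + 3 z^{2} + 6} + 4 z \sqrt{z^{4} + 3 z^{2} + 6} + 3 \sqrt{2} z}{4 \sqrt{z^{4} + 3 z^{2} + 6}} = f(z).
F(3/2) = \frac{\sqrt{570}}{16} + \frac{99}{16}; F(-3/2) = - \frac{63}{16} + \frac{\sqrt{570}}{16}.
Integral = F(3/2) - F(-3/2) = \frac{81}{8}.

Antiderivative: F(z) = \frac{6 z^{3} + 2 z^{2} + \sqrt{2} \sqrt{z^{4} + 3 z^{2} + 6}}{4}; value = \frac{81}{8}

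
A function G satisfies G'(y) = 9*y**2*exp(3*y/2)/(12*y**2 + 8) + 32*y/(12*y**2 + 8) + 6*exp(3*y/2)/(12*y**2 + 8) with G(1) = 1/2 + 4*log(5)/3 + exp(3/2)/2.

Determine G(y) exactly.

Integrate term by term and add the pieces.
A general antiderivative is exp(3*y/2)/2 + 4*log(3*y**2 + 2)/3 + C.
The condition gives C = 1/2 + 4*log(5)/3 + exp(3/2)/2 - (4*log(5)/3 + exp(3/2)/2) = 1/2.
So G(y) = exp(3*y/2)/2 + 4*log(3*y**2 + 2)/3 + 1/2.
Check: d/dy[exp(3*y/2)/2 + 4*log(3*y**2 + 2)/3 + 1/2] = (9*y**2*exp(3*y/2) + 32*y + 6*exp(3*y/2))/(12*y**2 + 8), which equals G'(y).

G(y) = exp(3*y/2)/2 + 4*log(3*y**2 + 2)/3 + 1/2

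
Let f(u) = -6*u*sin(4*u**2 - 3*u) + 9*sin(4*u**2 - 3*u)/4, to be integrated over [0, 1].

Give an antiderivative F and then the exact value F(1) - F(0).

The substitution w = 4*u**2 - 3*u works: f is exactly (dF/dw)*(dw/du) for that inner function.
F(u) = 3*cos(4*u**2 - 3*u)/4 is an antiderivative of f.
Check: d/du[3*cos(4*u**2 - 3*u)/4] = -6*u*sin(4*u**2 - 3*u) + 9*sin(4*u**2 - 3*u)/4 = f(u).
F(1) = 3*cos(1)/4; F(0) = 3/4.
Integral = F(1) - F(0) = -3/4 + 3*cos(1)/4.

Antiderivative: F(u) = 3*cos(4*u**2 - 3*u)/4; value = -3/4 + 3*cos(1)/4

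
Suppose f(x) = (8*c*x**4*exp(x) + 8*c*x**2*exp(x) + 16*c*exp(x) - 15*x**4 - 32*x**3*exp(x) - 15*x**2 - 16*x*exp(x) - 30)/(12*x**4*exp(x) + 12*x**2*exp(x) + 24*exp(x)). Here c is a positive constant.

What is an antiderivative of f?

Since d/dx undoes antidifferentiation here, F'(x) = f(x) is required of F(x).
Check: d/dx[(8*c*x*exp(x) - 8*exp(x)*log(x**4/2 + x**2/2 + 1) + 15)*exp(-x)/12] = (8*c*x**4*exp(x) + 8*c*x**2*exp(x) + 16*c*exp(x) - 15*x**4 - 32*x**3*exp(x) - 15*x**2 - 16*x*exp(x) - 30)/(12*x**4*exp(x) + 12*x**2*exp(x) + 24*exp(x)) = f(x).

An antiderivative is F(x) = (8*c*x*exp(x) - 8*exp(x)*log(x**4/2 + x**2/2 + 1) + 15)*exp(-x)/12.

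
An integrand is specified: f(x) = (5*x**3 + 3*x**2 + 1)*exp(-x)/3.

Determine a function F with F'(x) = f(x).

f has the shape u'v + uv' for u = -5*x**3/3 - 6*x**2 - 12*x - 37/3 and v = exp(-x) — it is the derivative of the product u*v.
Check: d/dx[(-5*x**3 - 18*x**2 - 36*x - 37)*exp(-x)/3] = (5*x**3 + 3*x**2 + 1)*exp(-x)/3 = f(x).

An antiderivative is F(x) = (-5*x**3 - 18*x**2 - 36*x - 37)*exp(-x)/3.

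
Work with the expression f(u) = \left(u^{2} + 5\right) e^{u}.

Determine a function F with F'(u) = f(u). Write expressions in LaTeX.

An antiderivative is F(u) = \left(u^{2} - 2 u + 7\right) e^{u}.

Recognize the product-rule pattern: f = v'r + vr' with v = u^{2} - 2 u + 7, r = e^{u}, so integration by parts undoes it.
Check: d/du[\left(u^{2} - 2 u + 7\right) e^{u}] = u^{2} e^{u} + 5 e^{u}, which equals f(u).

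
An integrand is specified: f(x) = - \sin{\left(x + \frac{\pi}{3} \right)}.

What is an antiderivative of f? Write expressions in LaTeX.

An antiderivative is F(x) = \cos{\left(x + \frac{\pi}{3} \right)}.

For F(x) to be correct the identity F'(x) - f(x) = 0 must hold.
Check: d/dx[\cos{\left(x + \frac{\pi}{3} \right)}] = - \sin{\left(x + \frac{\pi}{3} \right)} = f(x).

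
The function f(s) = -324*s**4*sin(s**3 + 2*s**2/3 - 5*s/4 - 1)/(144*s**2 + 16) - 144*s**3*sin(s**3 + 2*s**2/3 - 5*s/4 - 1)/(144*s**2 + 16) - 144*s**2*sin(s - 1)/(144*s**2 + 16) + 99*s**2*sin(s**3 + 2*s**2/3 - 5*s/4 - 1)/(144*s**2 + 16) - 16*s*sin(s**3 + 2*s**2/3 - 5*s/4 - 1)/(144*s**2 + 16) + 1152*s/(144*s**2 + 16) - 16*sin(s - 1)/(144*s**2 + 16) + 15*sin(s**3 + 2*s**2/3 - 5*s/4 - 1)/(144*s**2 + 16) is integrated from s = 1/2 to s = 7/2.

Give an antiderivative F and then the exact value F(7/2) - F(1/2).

The integrand splits into summands that can be handled one at a time.
F(s) = 4*log(3*s**2 + 1/3) + cos(s - 1) + 3*cos(s**3 + 2*s**2/3 - 5*s/4 - 1)/4 is an antiderivative of f.
Check: d/ds[4*log(3*s**2 + 1/3) + cos(s - 1) + 3*cos(s**3 + 2*s**2/3 - 5*s/4 - 1)/4] = (-324*s**4*sin(s**3 + 2*s**2/3 - 5*s/4 - 1) - 144*s**3*sin(s**3 + 2*s**2/3 - 5*s/4 - 1) - 144*s**2*sin(s - 1) + 99*s**2*sin(s**3 + 2*s**2/3 - 5*s/4 - 1) - 16*s*sin(s**3 + 2*s**2/3 - 5*s/4 - 1) + 1152*s - 16*sin(s - 1) + 15*sin(s**3 + 2*s**2/3 - 5*s/4 - 1))/(144*s**2 + 16), which equals f(s).
F(7/2) = cos(5/2) + 3*cos(137/3)/4 + 4*log(445/12); F(1/2) = 3*cos(4/3)/4 + 4*log(13/12) + cos(1/2).
Integral = F(7/2) - F(1/2) = -cos(1/2) + cos(5/2) - 4*log(13/12) - 3*cos(4/3)/4 + 3*cos(137/3)/4 + 4*log(445/12).

Antiderivative: F(s) = 4*log(3*s**2 + 1/3) + cos(s - 1) + 3*cos(s**3 + 2*s**2/3 - 5*s/4 - 1)/4; value = -cos(1/2) + cos(5/2) - 4*log(13/12) - 3*cos(4/3)/4 + 3*cos(137/3)/4 + 4*log(445/12)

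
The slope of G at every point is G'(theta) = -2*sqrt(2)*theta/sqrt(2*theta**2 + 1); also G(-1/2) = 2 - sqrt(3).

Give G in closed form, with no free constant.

The substitution u = 4*theta**2 + 2 works: G'(theta) is exactly (dG/du)*(du/dtheta) for that inner function.
A general antiderivative is -sqrt(4*theta**2 + 2) + C.
The condition gives C = 2 - sqrt(3) - (-sqrt(3)) = 2.
So G(theta) = 2 - sqrt(4*theta**2 + 2).
Check: d/dtheta[2 - sqrt(4*theta**2 + 2)] = -2*sqrt(2)*theta/sqrt(2*theta**2 + 1) = G'(theta).

G(theta) = 2 - sqrt(4*theta**2 + 2)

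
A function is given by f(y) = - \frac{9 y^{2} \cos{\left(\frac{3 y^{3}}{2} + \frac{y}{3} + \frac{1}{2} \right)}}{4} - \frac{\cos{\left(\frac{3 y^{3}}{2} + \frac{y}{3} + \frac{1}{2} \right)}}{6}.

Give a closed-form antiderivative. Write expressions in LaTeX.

The substitution u = \frac{3 y^{3}}{2} + \frac{y}{3} + \frac{1}{2} works: f is exactly (dF/du)*(du/dy) for that inner function.
Check: d/dy[- \frac{\sin{\left(\frac{3 y^{3}}{2} + \frac{y}{3} + \frac{1}{2} \right)}}{2}] = - \frac{9 y^{2} \cos{\left(\frac{3 y^{3}}{2} + \frac{y}{3} + \frac{1}{2} \right)}}{4} - \frac{\cos{\left(\frac{3 y^{3}}{2} + \frac{y}{3} + \frac{1}{2} \right)}}{6} = f(y).

An antiderivative is F(y) = - \frac{\sin{\left(\frac{3 y^{3}}{2} + \frac{y}{3} + \frac{1}{2} \right)}}{2}.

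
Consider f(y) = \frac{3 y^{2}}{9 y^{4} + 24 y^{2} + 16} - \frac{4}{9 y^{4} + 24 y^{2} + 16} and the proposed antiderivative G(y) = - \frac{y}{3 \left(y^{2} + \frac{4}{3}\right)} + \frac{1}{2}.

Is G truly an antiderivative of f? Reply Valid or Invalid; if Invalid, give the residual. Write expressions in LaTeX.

Valid. The derivative of G reproduces f.

d/dy[G] = \frac{3 y^{2} - 4}{9 y^{4} + 24 y^{2} + 16}
This equals f(y) exactly, so the claim holds.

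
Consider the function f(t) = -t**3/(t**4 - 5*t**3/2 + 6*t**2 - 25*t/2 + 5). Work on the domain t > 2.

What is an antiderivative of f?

Factor the denominator ((t - 2)*(2*t - 1)*(t**2 + 5)) and decompose: f = -10*(8*t + 25)/(189*(t**2 + 5)) + 2/(63*(2*t - 1)) - 16/(27*(t - 2)); each piece integrates to a log, atan, or power term.
Check: d/dt[-(112*log(t - 2) - 3*log(t - 1/2) + 40*log(t**2 + 5) + 50*sqrt(5)*atan(sqrt(5)*t/5))/189] = -2*t**3/(2*t**4 - 5*t**3 + 12*t**2 - 25*t + 10), which equals f(t).

An antiderivative is F(t) = -(112*log(t - 2) - 3*log(t - 1/2) + 40*log(t**2 + 5) + 50*sqrt(5)*atan(sqrt(5)*t/5))/189.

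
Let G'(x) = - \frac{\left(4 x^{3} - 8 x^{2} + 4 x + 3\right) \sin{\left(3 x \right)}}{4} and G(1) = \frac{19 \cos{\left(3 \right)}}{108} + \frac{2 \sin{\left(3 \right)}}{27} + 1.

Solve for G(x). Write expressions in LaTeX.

The proposed G(x) is checked by its d/dx: the result must match the given G'(x).
A general antiderivative is \frac{x^{3} \cos{\left(3 x \right)}}{3} - \frac{x^{2} \sin{\left(3 x \right)}}{3} - \frac{2 x^{2} \cos{\left(3 x \right)}}{3} + \frac{4 x \sin{\left(3 x \right)}}{9} + \frac{x \cos{\left(3 x \right)}}{9} - \frac{\sin{\left(3 x \right)}}{27} + \frac{43 \cos{\left(3 x \right)}}{108} + C.
The condition gives C = \frac{19 \cos{\left(3 \right)}}{108} + \frac{2 \sin{\left(3 \right)}}{27} + 1 - (\frac{19 \cos{\left(3 \right)}}{108} + \frac{2 \sin{\left(3 \right)}}{27}) = 1.
So G(x) = \frac{x^{3} \cos{\left(3 x \right)}}{3} - \frac{x^{2} \sin{\left(3 x \right)}}{3} - \frac{2 x^{2} \cos{\left(3 x \right)}}{3} + \frac{4 x \sin{\left(3 x \right)}}{9} + \frac{x \cos{\left(3 x \right)}}{9} - \frac{\sin{\left(3 x \right)}}{27} + \frac{43 \cos{\left(3 x \right)}}{108} + 1.
Check: d/dx[\frac{x^{3} \cos{\left(3 x \right)}}{3} - \frac{x^{2} \sin{\left(3 x \right)}}{3} - \frac{2 x^{2} \cos{\left(3 x \right)}}{3} + \frac{4 x \sin{\left(3 x \right)}}{9} + \frac{x \cos{\left(3 x \right)}}{9} - \frac{\sin{\left(3 x \right)}}{27} + \frac{43 \cos{\left(3 x \right)}}{108} + 1] = - x^{3} \sin{\left(3 x \right)} + 2 x^{2} \sin{\left(3 x \right)} - x \sin{\left(3 x \right)} - \frac{3 \sin{\left(3 x \right)}}{4}, which equals G'(x).

G(x) = \frac{x^{3} \cos{\left(3 x \right)}}{3} - \frac{x^{2} \sin{\left(3 x \right)}}{3} - \frac{2 x^{2} \cos{\left(3 x \right)}}{3} + \frac{4 x \sin{\left(3 x \right)}}{9} + \frac{x \cos{\left(3 x \right)}}{9} - \frac{\sin{\left(3 x \right)}}{27} + \frac{43 \cos{\left(3 x \right)}}{108} + 1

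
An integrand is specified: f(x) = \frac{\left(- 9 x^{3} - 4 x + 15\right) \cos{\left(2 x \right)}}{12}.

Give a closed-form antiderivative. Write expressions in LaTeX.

An antiderivative F(x) passes only if d/dx[F] lands on f(x) exactly.
Check: d/dx[- \frac{3 x^{3} \sin{\left(2 x \right)}}{8} - \frac{9 x^{2} \cos{\left(2 x \right)}}{16} + \frac{19 x \sin{\left(2 x \right)}}{48} + \frac{5 \sin{\left(2 x \right)}}{8} + \frac{19 \cos{\left(2 x \right)}}{96}] = - \frac{3 x^{3} \cos{\left(2 x \right)}}{4} - \frac{x \cos{\left(2 x \right)}}{3} + \frac{5 \cos{\left(2 x \right)}}{4}, which equals f(x).

An antiderivative is F(x) = - \frac{3 x^{3} \sin{\left(2 x \right)}}{8} - \frac{9 x^{2} \cos{\left(2 x \right)}}{16} + \frac{19 x \sin{\left(2 x \right)}}{48} + \frac{5 \sin{\left(2 x \right)}}{8} + \frac{19 \cos{\left(2 x \right)}}{96}.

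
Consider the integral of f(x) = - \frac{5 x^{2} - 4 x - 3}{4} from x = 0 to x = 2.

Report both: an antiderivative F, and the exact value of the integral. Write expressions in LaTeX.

Antiderivative: F(x) = \frac{x \left(- 5 x^{2} + 6 x + 9\right)}{12}; value = \frac{1}{6}

For F(x) to be correct the identity F'(x) - f(x) = 0 must hold.
F(x) = \frac{x \left(- 5 x^{2} + 6 x + 9\right)}{12} is an antiderivative of f.
Check: d/dx[\frac{x \left(- 5 x^{2} + 6 x + 9\right)}{12}] = - \frac{5 x^{2}}{4} + x + \frac{3}{4}, which equals f(x).
F(2) = \frac{1}{6}; F(0) = 0.
Integral = F(2) - F(0) = \frac{1}{6}.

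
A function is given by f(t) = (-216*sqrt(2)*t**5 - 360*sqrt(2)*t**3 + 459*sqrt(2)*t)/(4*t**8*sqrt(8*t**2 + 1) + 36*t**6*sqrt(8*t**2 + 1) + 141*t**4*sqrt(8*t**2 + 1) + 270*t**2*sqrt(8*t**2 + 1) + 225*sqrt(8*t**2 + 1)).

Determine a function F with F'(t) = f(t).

f has the shape u'v + uv' for u = 3*sqrt(4*t**2 + 1/2)/2 and v = 1/(t**4/3 + 3*t**2/2 + 5/2) — it is the derivative of the product u*v.
Check: d/dt[9*sqrt(2)*sqrt(8*t**2 + 1)/(2*(2*t**4 + 9*t**2 + 15))] = (-216*sqrt(2)*t**5 - 360*sqrt(2)*t**3 + 459*sqrt(2)*t)/(4*t**8*sqrt(8*t**2 + 1) + 36*t**6*sqrt(8*t**2 + 1) + 141*t**4*sqrt(8*t**2 + 1) + 270*t**2*sqrt(8*t**2 + 1) + 225*sqrt(8*t**2 + 1)) = f(t).

An antiderivative is F(t) = 9*sqrt(2)*sqrt(8*t**2 + 1)/(2*(2*t**4 + 9*t**2 + 15)).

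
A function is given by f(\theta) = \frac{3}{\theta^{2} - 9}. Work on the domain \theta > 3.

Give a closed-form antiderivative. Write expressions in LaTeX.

The denominator factors as \left(\theta - 3\right) \left(\theta + 3\right); partial fractions split f into directly integrable pieces: - \frac{1}{2 \left(\theta + 3\right)} + \frac{1}{2 \left(\theta - 3\right)}.
Check: d/d\theta[- \frac{- \log{\left(\theta - 3 \right)} + \log{\left(\theta + 3 \right)}}{2}] = \frac{3}{\theta^{2} - 9} = f(\theta).

An antiderivative is F(\theta) = - \frac{- \log{\left(\theta - 3 \right)} + \log{\left(\theta + 3 \right)}}{2}.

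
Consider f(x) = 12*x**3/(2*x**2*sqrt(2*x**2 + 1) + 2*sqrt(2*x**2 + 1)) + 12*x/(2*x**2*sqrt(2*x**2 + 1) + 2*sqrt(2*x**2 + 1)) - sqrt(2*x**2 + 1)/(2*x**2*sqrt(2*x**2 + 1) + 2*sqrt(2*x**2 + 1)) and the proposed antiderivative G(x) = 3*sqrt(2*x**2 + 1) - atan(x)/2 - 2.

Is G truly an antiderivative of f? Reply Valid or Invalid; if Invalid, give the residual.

d/dx[G] = (12*x**3 + 12*x - sqrt(2*x**2 + 1))/(2*x**2*sqrt(2*x**2 + 1) + 2*sqrt(2*x**2 + 1))
This equals f(x) exactly, so the claim holds.

Valid - the claim checks out under differentiation.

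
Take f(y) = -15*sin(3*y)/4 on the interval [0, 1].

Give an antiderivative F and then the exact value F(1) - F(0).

Check any antiderivative F(y) by computing F'(y) and comparing it with f(y).
F(y) = 5*cos(3*y)/4 is an antiderivative of f.
Check: d/dy[5*cos(3*y)/4] = -15*sin(3*y)/4 = f(y).
F(1) = 5*cos(3)/4; F(0) = 5/4.
Integral = F(1) - F(0) = -5/4 + 5*cos(3)/4.

Antiderivative: F(y) = 5*cos(3*y)/4; value = -5/4 + 5*cos(3)/4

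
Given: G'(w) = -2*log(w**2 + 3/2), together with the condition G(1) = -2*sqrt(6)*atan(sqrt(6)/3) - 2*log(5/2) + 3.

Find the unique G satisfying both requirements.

Any candidate G(w) must reproduce the stated G'(w) exactly.
A general antiderivative is -2*w*log(w**2 + 3/2) + 4*w - 2*sqrt(6)*atan(sqrt(6)*w/3) + C.
The condition gives C = -2*sqrt(6)*atan(sqrt(6)/3) - 2*log(5/2) + 3 - (-2*sqrt(6)*atan(sqrt(6)/3) - 2*log(5/2) + 4) = -1.
So G(w) = -2*w*log(w**2 + 3/2) + 4*w - 2*sqrt(6)*atan(sqrt(6)*w/3) - 1.
Check: d/dw[-2*w*log(w**2 + 3/2) + 4*w - 2*sqrt(6)*atan(sqrt(6)*w/3) - 1] = -2*log(w**2 + 3/2) = G'(w).

G(w) = -2*w*log(w**2 + 3/2) + 4*w - 2*sqrt(6)*atan(sqrt(6)*w/3) - 1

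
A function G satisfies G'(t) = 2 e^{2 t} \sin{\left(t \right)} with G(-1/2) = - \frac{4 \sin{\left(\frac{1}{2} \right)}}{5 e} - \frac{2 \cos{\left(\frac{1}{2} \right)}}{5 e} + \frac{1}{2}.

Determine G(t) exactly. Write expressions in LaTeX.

G(t) = \frac{4 e^{2 t} \sin{\left(t \right)}}{5} - \frac{2 e^{2 t} \cos{\left(t \right)}}{5} + \frac{1}{2}

Since d/dt undoes antidifferentiation here, G(t) must give back the stated G'(t).
A general antiderivative is \frac{4 e^{2 t} \sin{\left(t \right)}}{5} - \frac{2 e^{2 t} \cos{\left(t \right)}}{5} + C.
The condition gives C = - \frac{4 \sin{\left(\frac{1}{2} \right)}}{5 e} - \frac{2 \cos{\left(\frac{1}{2} \right)}}{5 e} + \frac{1}{2} - (- \frac{4 \sin{\left(\frac{1}{2} \right)}}{5 e} - \frac{2 \cos{\left(\frac{1}{2} \right)}}{5 e}) = \frac{1}{2}.
So G(t) = \frac{4 e^{2 t} \sin{\left(t \right)}}{5} - \frac{2 e^{2 t} \cos{\left(t \right)}}{5} + \frac{1}{2}.
Check: d/dt[\frac{4 e^{2 t} \sin{\left(t \right)}}{5} - \frac{2 e^{2 t} \cos{\left(t \right)}}{5} + \frac{1}{2}] = 2 e^{2 t} \sin{\left(t \right)} = G'(t).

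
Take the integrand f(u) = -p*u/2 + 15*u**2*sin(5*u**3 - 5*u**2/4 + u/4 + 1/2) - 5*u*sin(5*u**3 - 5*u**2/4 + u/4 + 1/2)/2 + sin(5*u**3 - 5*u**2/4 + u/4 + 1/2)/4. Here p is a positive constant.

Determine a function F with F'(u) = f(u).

An antiderivative is F(u) = -p*u**2/4 - cos(5*u**3 - 5*u**2/4 + u/4 + 1/2).

Integrate term by term and add the pieces.
Check: d/du[-p*u**2/4 - cos(5*u**3 - 5*u**2/4 + u/4 + 1/2)] = -p*u/2 + 15*u**2*sin(5*u**3 - 5*u**2/4 + u/4 + 1/2) - 5*u*sin(5*u**3 - 5*u**2/4 + u/4 + 1/2)/2 + sin(5*u**3 - 5*u**2/4 + u/4 + 1/2)/4 = f(u).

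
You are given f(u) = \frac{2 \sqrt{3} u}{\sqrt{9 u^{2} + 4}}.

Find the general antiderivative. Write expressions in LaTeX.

f matches the chain-rule pattern g'(h)*h' with inner function h(u) = 3 u^{2} + \frac{4}{3}; substituting w = h(u) collapses the integral.
Check: d/du[\frac{2 \sqrt{3} \sqrt{9 u^{2} + 4}}{9}] = \frac{2 \sqrt{3} u}{\sqrt{9 u^{2} + 4}} = f(u).

F(u) = \frac{2 \sqrt{3} \sqrt{9 u^{2} + 4}}{9} + C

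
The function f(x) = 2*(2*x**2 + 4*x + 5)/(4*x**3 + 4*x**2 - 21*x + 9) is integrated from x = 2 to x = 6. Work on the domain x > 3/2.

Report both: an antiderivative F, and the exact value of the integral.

The denominator factors as (x + 3)*(2*x - 3)*(2*x - 1); partial fractions split f into directly integrable pieces: -15/(7*(2*x - 1)) + 31/(9*(2*x - 3)) + 22/(63*(x + 3)).
F(x) = 31*log(x - 3/2)/18 - 15*log(x - 1/2)/14 + 22*log(x + 3)/63 is an antiderivative of f.
Check: d/dx[31*log(x - 3/2)/18 - 15*log(x - 1/2)/14 + 22*log(x + 3)/63] = (4*x**2 + 8*x + 10)/(4*x**3 + 4*x**2 - 21*x + 9), which equals f(x).
F(6) = -15*log(11/2)/14 + 22*log(9)/63 + 31*log(9/2)/18; F(2) = -31*log(2)/18 - 15*log(3/2)/14 + 22*log(5)/63.
Integral = F(6) - F(2) = -15*log(11/2)/14 - 22*log(5)/63 + 15*log(3/2)/14 + 22*log(9)/63 + 31*log(2)/18 + 31*log(9/2)/18.

Antiderivative: F(x) = 31*log(x - 3/2)/18 - 15*log(x - 1/2)/14 + 22*log(x + 3)/63; value = -15*log(11/2)/14 - 22*log(5)/63 + 15*log(3/2)/14 + 22*log(9)/63 + 31*log(2)/18 + 31*log(9/2)/18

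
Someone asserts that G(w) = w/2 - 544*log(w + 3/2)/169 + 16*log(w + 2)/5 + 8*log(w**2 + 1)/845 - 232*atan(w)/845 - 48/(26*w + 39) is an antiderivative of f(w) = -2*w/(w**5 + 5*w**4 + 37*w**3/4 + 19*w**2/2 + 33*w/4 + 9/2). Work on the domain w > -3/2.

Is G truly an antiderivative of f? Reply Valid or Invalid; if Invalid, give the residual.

Invalid: d/dw[G] - f = 1/2, which is not 0.

d/dw[G] = (4*w**5 + 20*w**4 + 37*w**3 + 38*w**2 + 17*w + 18)/(8*w**5 + 40*w**4 + 74*w**3 + 76*w**2 + 66*w + 36)
d/dw[G] - f(w) = 1/2 != 0.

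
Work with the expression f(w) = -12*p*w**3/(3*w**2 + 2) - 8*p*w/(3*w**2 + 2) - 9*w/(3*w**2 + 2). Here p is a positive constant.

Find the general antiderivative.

F(w) = (-4*p*w**2 - 3*log(3*w**2/2 + 1))/2 + C

The integrand splits into summands that can be handled one at a time.
Check: d/dw[(-4*p*w**2 - 3*log(3*w**2/2 + 1))/2] = (-12*p*w**3 - 8*p*w - 9*w)/(3*w**2 + 2), which equals f(w).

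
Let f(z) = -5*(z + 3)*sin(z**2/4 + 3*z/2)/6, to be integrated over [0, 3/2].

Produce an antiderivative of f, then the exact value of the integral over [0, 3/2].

The substitution u = z**2/4 + 3*z/2 works: f is exactly (dF/du)*(du/dz) for that inner function.
F(z) = 5*cos(z**2/4 + 3*z/2)/3 is an antiderivative of f.
Check: d/dz[5*cos(z**2/4 + 3*z/2)/3] = -5*z*sin(z**2/4 + 3*z/2)/6 - 5*sin(z**2/4 + 3*z/2)/2, which equals f(z).
F(3/2) = 5*cos(45/16)/3; F(0) = 5/3.
Integral = F(3/2) - F(0) = -5/3 + 5*cos(45/16)/3.

Antiderivative: F(z) = 5*cos(z**2/4 + 3*z/2)/3; value = -5/3 + 5*cos(45/16)/3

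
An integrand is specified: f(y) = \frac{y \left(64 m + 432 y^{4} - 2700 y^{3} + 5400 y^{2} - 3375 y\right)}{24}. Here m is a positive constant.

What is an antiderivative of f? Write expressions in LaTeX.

Since d/dy undoes antidifferentiation here, F'(y) = f(y) is required of F(y).
Check: d/dy[\frac{y^{2} \left(32 m + 72 y^{4} - 540 y^{3} + 1350 y^{2} - 1125 y\right)}{24}] = \frac{8 m y}{3} + 18 y^{5} - \frac{225 y^{4}}{2} + 225 y^{3} - \frac{1125 y^{2}}{8}, which equals f(y).

An antiderivative is F(y) = \frac{y^{2} \left(32 m + 72 y^{4} - 540 y^{3} + 1350 y^{2} - 1125 y\right)}{24}.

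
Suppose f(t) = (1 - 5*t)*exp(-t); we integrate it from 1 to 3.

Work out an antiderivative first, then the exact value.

Antiderivative: F(t) = (5*t + 4)*exp(-t); value = -9*exp(-1) + 19*exp(-3)

Recognize the product-rule pattern: f = u'v + uv' with u = 5*t + 4, v = exp(-t), so integration by parts undoes it.
F(t) = (5*t + 4)*exp(-t) is an antiderivative of f.
Check: d/dt[(5*t + 4)*exp(-t)] = (1 - 5*t)*exp(-t) = f(t).
F(3) = 19*exp(-3); F(1) = 9*exp(-1).
Integral = F(3) - F(1) = -9*exp(-1) + 19*exp(-3).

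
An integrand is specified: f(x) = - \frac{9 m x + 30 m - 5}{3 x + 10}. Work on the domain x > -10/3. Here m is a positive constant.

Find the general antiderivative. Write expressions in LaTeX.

F(x) = - 3 m x + \frac{5 \log{\left(\frac{3 x}{2} + 5 \right)}}{3} + C

Any candidate F(x) must reproduce f(x) exactly when differentiated.
Check: d/dx[- 3 m x + \frac{5 \log{\left(\frac{3 x}{2} + 5 \right)}}{3}] = \frac{- 9 m x - 30 m + 5}{3 x + 10}, which equals f(x).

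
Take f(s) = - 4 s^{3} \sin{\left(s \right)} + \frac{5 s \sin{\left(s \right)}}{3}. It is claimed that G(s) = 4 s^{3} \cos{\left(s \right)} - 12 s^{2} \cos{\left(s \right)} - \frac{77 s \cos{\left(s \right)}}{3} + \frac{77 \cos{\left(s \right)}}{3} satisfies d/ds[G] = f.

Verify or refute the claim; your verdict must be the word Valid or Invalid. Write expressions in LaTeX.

Invalid: d/ds[G] - f = 12 s^{2} \sin{\left(s \right)} + 12 s^{2} \cos{\left(s \right)} + 24 s \sin{\left(s \right)} - 24 s \cos{\left(s \right)} - \frac{77 \sin{\left(s \right)}}{3} - \frac{77 \cos{\left(s \right)}}{3}, which is not 0.

d/ds[G] = - 4 s^{3} \sin{\left(s \right)} + 12 s^{2} \sin{\left(s \right)} + 12 s^{2} \cos{\left(s \right)} + \frac{77 s \sin{\left(s \right)}}{3} - 24 s \cos{\left(s \right)} - \frac{77 \sin{\left(s \right)}}{3} - \frac{77 \cos{\left(s \right)}}{3}
d/ds[G] - f(s) = 12 s^{2} \sin{\left(s \right)} + 12 s^{2} \cos{\left(s \right)} + 24 s \sin{\left(s \right)} - 24 s \cos{\left(s \right)} - \frac{77 \sin{\left(s \right)}}{3} - \frac{77 \cos{\left(s \right)}}{3} != 0.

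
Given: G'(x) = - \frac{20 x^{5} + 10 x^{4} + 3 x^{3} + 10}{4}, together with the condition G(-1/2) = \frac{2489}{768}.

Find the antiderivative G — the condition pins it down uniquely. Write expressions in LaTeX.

G(x) = - \frac{5 x^{6}}{6} - \frac{x^{5}}{2} - \frac{3 x^{4}}{16} - \frac{5 x}{2} + 2

A first test for any G(x): its x-derivative must equal the given G'(x).
A general antiderivative is - \frac{5 x^{6}}{6} - \frac{x^{5}}{2} - \frac{3 x^{4}}{16} - \frac{5 x}{2} + C.
The condition gives C = \frac{2489}{768} - (\frac{953}{768}) = 2.
So G(x) = - \frac{5 x^{6}}{6} - \frac{x^{5}}{2} - \frac{3 x^{4}}{16} - \frac{5 x}{2} + 2.
Check: d/dx[- \frac{5 x^{6}}{6} - \frac{x^{5}}{2} - \frac{3 x^{4}}{16} - \frac{5 x}{2} + 2] = - 5 x^{5} - \frac{5 x^{4}}{2} - \frac{3 x^{3}}{4} - \frac{5}{2}, which equals G'(x).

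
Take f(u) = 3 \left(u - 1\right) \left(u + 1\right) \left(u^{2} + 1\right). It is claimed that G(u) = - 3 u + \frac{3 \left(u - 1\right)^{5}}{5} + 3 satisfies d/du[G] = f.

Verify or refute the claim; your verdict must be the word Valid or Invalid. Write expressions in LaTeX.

d/du[G] = 3 u^{4} - 12 u^{3} + 18 u^{2} - 12 u
d/du[G] - f(u) = - 12 u^{3} + 18 u^{2} - 12 u + 3 != 0.

Invalid: d/du[G] - f = - 12 u^{3} + 18 u^{2} - 12 u + 3, which is not 0.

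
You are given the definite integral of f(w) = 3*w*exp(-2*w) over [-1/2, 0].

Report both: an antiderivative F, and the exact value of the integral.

Antiderivative: F(w) = 3*(-2*w - 1)*exp(-2*w)/4; value = -3/4

f has the shape u'v + uv' for u = -3*w/2 - 3/4 and v = exp(-2*w) — it is the derivative of the product u*v.
F(w) = 3*(-2*w - 1)*exp(-2*w)/4 is an antiderivative of f.
Check: d/dw[3*(-2*w - 1)*exp(-2*w)/4] = 3*w*exp(-2*w) = f(w).
F(0) = -3/4; F(-1/2) = 0.
Integral = F(0) - F(-1/2) = -3/4.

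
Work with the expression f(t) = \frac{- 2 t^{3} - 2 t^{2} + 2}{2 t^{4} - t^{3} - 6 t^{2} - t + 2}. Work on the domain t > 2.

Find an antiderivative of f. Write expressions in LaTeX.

An antiderivative is F(t) = \frac{- 22 t \log{\left(t - 2 \right)} - 5 t \log{\left(t - \frac{1}{2} \right)} - 22 \log{\left(t - 2 \right)} - 5 \log{\left(t - \frac{1}{2} \right)} - 6}{27 t + 27}.

Factor the denominator (\left(t - 2\right) \left(t + 1\right)^{2} \left(2 t - 1\right)) and decompose: f = - \frac{10}{27 \left(2 t - 1\right)} + \frac{2}{9 \left(t + 1\right)^{2}} - \frac{22}{27 \left(t - 2\right)}; each piece integrates to a log, atan, or power term.
Check: d/dt[\frac{- 22 t \log{\left(t - 2 \right)} - 5 t \log{\left(t - \frac{1}{2} \right)} - 22 \log{\left(t - 2 \right)} - 5 \log{\left(t - \frac{1}{2} \right)} - 6}{27 t + 27}] = \frac{- 2 t^{3} - 2 t^{2} + 2}{2 t^{4} - t^{3} - 6 t^{2} - t + 2} = f(t).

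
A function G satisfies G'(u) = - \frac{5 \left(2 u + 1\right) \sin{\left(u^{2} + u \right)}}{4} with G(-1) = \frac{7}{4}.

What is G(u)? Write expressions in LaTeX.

G(u) = \frac{5 \cos{\left(u^{2} + u \right)}}{4} + \frac{1}{2}

G'(u) matches the chain-rule pattern g'(h)*h' with inner function h(u) = u^{2} + u; substituting w = h(u) collapses the integral.
A general antiderivative is \frac{5 \cos{\left(u^{2} + u \right)}}{4} + C.
The condition gives C = \frac{7}{4} - (\frac{5}{4}) = \frac{1}{2}.
So G(u) = \frac{5 \cos{\left(u^{2} + u \right)}}{4} + \frac{1}{2}.
Check: d/du[\frac{5 \cos{\left(u^{2} + u \right)}}{4} + \frac{1}{2}] = - \frac{5 u \sin{\left(u^{2} + u \right)}}{2} - \frac{5 \sin{\left(u^{2} + u \right)}}{4}, which equals G'(u).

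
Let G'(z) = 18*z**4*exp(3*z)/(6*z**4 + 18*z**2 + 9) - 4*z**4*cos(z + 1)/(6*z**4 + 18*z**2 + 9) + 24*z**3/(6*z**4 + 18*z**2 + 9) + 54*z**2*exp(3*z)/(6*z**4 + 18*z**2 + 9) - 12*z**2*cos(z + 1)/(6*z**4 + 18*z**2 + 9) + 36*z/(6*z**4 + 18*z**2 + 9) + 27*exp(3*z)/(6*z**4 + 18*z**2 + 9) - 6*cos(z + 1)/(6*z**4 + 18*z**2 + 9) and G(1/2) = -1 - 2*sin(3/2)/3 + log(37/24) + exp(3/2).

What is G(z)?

Integrate term by term and add the pieces.
A general antiderivative is exp(3*z) + log(2*z**4/3 + 2*z**2 + 1) - 2*sin(z + 1)/3 + C.
The condition gives C = -1 - 2*sin(3/2)/3 + log(37/24) + exp(3/2) - (-2*sin(3/2)/3 + log(37/24) + exp(3/2)) = -1.
So G(z) = exp(3*z) + log(2*z**4/3 + 2*z**2 + 1) - 2*sin(z + 1)/3 - 1.
Check: d/dz[exp(3*z) + log(2*z**4/3 + 2*z**2 + 1) - 2*sin(z + 1)/3 - 1] = (18*z**4*exp(3*z) - 4*z**4*cos(z + 1) + 24*z**3 + 54*z**2*exp(3*z) - 12*z**2*cos(z + 1) + 36*z + 27*exp(3*z) - 6*cos(z + 1))/(6*z**4 + 18*z**2 + 9), which equals G'(z).

G(z) = exp(3*z) + log(2*z**4/3 + 2*z**2 + 1) - 2*sin(z + 1)/3 - 1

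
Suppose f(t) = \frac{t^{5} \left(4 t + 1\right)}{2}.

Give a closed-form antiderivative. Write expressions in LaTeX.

An antiderivative is F(t) = \frac{2 t^{7}}{7} + \frac{t^{6}}{12}.

An antiderivative F(t) passes only if d/dt[F] lands on f(t) exactly.
Check: d/dt[\frac{2 t^{7}}{7} + \frac{t^{6}}{12}] = 2 t^{6} + \frac{t^{5}}{2}, which equals f(t).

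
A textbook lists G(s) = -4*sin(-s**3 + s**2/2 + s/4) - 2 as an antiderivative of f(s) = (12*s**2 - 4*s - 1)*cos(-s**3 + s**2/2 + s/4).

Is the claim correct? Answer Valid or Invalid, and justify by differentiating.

d/ds[G] = 12*s**2*cos(-s**3 + s**2/2 + s/4) - 4*s*cos(-s**3 + s**2/2 + s/4) - cos(-s**3 + s**2/2 + s/4)
This equals f(s) exactly, so the claim holds.

Valid - differentiating G returns exactly f.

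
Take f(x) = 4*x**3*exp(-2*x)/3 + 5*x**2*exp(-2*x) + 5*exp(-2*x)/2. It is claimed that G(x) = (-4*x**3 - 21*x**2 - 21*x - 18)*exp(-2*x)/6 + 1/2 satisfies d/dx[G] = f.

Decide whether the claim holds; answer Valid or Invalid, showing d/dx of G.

d/dx[G] = (8*x**3 + 30*x**2 + 15)*exp(-2*x)/6
This equals f(x) exactly, so the claim holds.

Valid. The derivative of G reproduces f.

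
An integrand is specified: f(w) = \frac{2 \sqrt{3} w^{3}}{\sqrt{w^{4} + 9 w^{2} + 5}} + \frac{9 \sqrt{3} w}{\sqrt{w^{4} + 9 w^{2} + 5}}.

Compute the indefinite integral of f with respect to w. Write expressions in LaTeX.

F(w) = \sqrt{3} \sqrt{w^{4} + 9 w^{2} + 5} + C

The substitution u = \frac{w^{4}}{3} + 3 w^{2} + \frac{5}{3} works: f is exactly (dF/du)*(du/dw) for that inner function.
Check: d/dw[\sqrt{3} \sqrt{w^{4} + 9 w^{2} + 5}] = \frac{2 \sqrt{3} w^{3} + 9 \sqrt{3} w}{\sqrt{w^{4} + 9 w^{2} + 5}}, which equals f(w).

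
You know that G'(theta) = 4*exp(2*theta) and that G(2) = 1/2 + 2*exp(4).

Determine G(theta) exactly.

A candidate passes only if d/dtheta[G] lands on the given G'(theta) exactly.
A general antiderivative is 2*exp(2*theta) + C.
The condition gives C = 1/2 + 2*exp(4) - (2*exp(4)) = 1/2.
So G(theta) = (4*exp(2*theta) + 1)/2.
Check: d/dtheta[(4*exp(2*theta) + 1)/2] = 4*exp(2*theta) = G'(theta).

G(theta) = (4*exp(2*theta) + 1)/2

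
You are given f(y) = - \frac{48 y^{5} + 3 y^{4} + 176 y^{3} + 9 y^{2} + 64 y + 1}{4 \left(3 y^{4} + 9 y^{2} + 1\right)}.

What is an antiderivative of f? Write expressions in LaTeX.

An antiderivative is F(y) = - 2 y^{2} - \frac{y}{4} - \frac{2 \log{\left(y^{4} + 3 y^{2} + \frac{1}{3} \right)}}{3}.

Check any antiderivative F(y) by computing F'(y) and comparing it with f(y).
Check: d/dy[- 2 y^{2} - \frac{y}{4} - \frac{2 \log{\left(y^{4} + 3 y^{2} + \frac{1}{3} \right)}}{3}] = \frac{- 48 y^{5} - 3 y^{4} - 176 y^{3} - 9 y^{2} - 64 y - 1}{12 y^{4} + 36 y^{2} + 4}, which equals f(y).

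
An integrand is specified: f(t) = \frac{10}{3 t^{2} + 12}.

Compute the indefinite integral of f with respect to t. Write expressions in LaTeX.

F(t) = \frac{5 \operatorname{atan}{\left(\frac{t}{2} \right)}}{3} + C

A first test for any F(t): its t-derivative must equal f(t) identically.
Check: d/dt[\frac{5 \operatorname{atan}{\left(\frac{t}{2} \right)}}{3}] = \frac{10}{3 t^{2} + 12} = f(t).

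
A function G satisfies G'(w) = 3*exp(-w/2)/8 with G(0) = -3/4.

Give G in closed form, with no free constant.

G(w) = -3*exp(-w/2)/4

Recover the given G'(w) by differentiating a candidate G(w); any mismatch rules it out.
A general antiderivative is -3*exp(-w/2)/4 + C.
The condition gives C = -3/4 - (-3/4) = 0.
So G(w) = -3*exp(-w/2)/4.
Check: d/dw[-3*exp(-w/2)/4] = 3*exp(-w/2)/8 = G'(w).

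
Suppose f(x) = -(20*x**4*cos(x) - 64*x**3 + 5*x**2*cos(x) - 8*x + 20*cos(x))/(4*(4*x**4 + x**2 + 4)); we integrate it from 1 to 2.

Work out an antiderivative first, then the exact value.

Antiderivative: F(x) = log(2*x**4 + x**2/2 + 2) - 5*sin(x)/4; value = -log(9/2) - 5*sin(2)/4 + 5*sin(1)/4 + log(36)

Check any antiderivative F(x) by computing F'(x) and comparing it with f(x).
F(x) = log(2*x**4 + x**2/2 + 2) - 5*sin(x)/4 is an antiderivative of f.
Check: d/dx[log(2*x**4 + x**2/2 + 2) - 5*sin(x)/4] = (-20*x**4*cos(x) + 64*x**3 - 5*x**2*cos(x) + 8*x - 20*cos(x))/(16*x**4 + 4*x**2 + 16), which equals f(x).
F(2) = -5*sin(2)/4 + log(36); F(1) = -5*sin(1)/4 + log(9/2).
Integral = F(2) - F(1) = -log(9/2) - 5*sin(2)/4 + 5*sin(1)/4 + log(36).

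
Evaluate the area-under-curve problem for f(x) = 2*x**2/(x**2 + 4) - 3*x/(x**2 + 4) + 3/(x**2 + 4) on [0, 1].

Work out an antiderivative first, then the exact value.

The integrand splits into summands that can be handled one at a time.
F(x) = 2*x - 3*log(x**2 + 4)/2 - 5*atan(x/2)/2 is an antiderivative of f.
Check: d/dx[2*x - 3*log(x**2 + 4)/2 - 5*atan(x/2)/2] = (2*x**2 - 3*x + 3)/(x**2 + 4), which equals f(x).
F(1) = -3*log(5)/2 - 5*atan(1/2)/2 + 2; F(0) = -3*log(4)/2.
Integral = F(1) - F(0) = -3*log(5)/2 - 5*atan(1/2)/2 + 2 + 3*log(4)/2.

Antiderivative: F(x) = 2*x - 3*log(x**2 + 4)/2 - 5*atan(x/2)/2; value = -3*log(5)/2 - 5*atan(1/2)/2 + 2 + 3*log(4)/2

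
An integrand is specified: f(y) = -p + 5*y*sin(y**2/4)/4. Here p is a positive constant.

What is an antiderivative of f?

Recover f(y) by differentiating a candidate F(y); any mismatch rules it out.
Check: d/dy[-p*y - 5*cos(y**2/4)/2] = -p + 5*y*sin(y**2/4)/4 = f(y).

An antiderivative is F(y) = -p*y - 5*cos(y**2/4)/2.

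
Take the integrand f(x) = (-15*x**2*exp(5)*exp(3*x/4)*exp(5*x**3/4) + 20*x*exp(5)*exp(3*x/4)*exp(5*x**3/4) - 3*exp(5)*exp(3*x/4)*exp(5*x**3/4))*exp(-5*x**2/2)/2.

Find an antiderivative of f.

An antiderivative is F(x) = -2*exp(5)*exp(3*x/4)*exp(-5*x**2/2)*exp(5*x**3/4).

f matches the chain-rule pattern g'(h)*h' with inner function h(x) = 5*x**3/4 - 5*x**2/2 + 3*x/4 + 5; substituting u = h(x) collapses the integral.
Check: d/dx[-2*exp(5)*exp(3*x/4)*exp(-5*x**2/2)*exp(5*x**3/4)] = (-15*x**2*exp(5)*exp(3*x/4)*exp(5*x**3/4) + 20*x*exp(5)*exp(3*x/4)*exp(5*x**3/4) - 3*exp(5)*exp(3*x/4)*exp(5*x**3/4))*exp(-5*x**2/2)/2 = f(x).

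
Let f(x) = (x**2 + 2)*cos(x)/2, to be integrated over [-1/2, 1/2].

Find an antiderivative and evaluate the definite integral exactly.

Any candidate F(x) must reproduce f(x) exactly when differentiated.
F(x) = x**2*sin(x)/2 + x*cos(x) is an antiderivative of f.
Check: d/dx[x**2*sin(x)/2 + x*cos(x)] = x**2*cos(x)/2 + cos(x), which equals f(x).
F(1/2) = sin(1/2)/8 + cos(1/2)/2; F(-1/2) = -cos(1/2)/2 - sin(1/2)/8.
Integral = F(1/2) - F(-1/2) = sin(1/2)/4 + cos(1/2).

Antiderivative: F(x) = x**2*sin(x)/2 + x*cos(x); value = sin(1/2)/4 + cos(1/2)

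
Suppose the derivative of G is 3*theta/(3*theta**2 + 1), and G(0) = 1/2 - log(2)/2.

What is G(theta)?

G(theta) = (log(3*theta**2/2 + 1/2) + 1)/2

The substitution u = 3*theta**2/2 + 1/2 works: G'(theta) is exactly (dG/du)*(du/dtheta) for that inner function.
A general antiderivative is log(3*theta**2/2 + 1/2)/2 + C.
The condition gives C = 1/2 - log(2)/2 - (-log(2)/2) = 1/2.
So G(theta) = (log(3*theta**2/2 + 1/2) + 1)/2.
Check: d/dtheta[(log(3*theta**2/2 + 1/2) + 1)/2] = 3*theta/(3*theta**2 + 1) = G'(theta).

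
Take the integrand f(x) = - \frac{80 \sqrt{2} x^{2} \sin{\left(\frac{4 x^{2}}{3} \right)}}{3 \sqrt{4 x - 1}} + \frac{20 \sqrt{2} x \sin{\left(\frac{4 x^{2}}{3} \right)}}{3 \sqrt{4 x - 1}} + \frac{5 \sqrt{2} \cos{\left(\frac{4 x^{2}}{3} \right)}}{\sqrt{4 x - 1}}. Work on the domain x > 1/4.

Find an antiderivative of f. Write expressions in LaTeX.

An antiderivative is F(x) = \frac{5 \sqrt{2} \sqrt{4 x - 1} \cos{\left(\frac{4 x^{2}}{3} \right)}}{2}.

f has the shape u'v + uv' for u = 5 \sqrt{2 x - \frac{1}{2}} and v = \cos{\left(\frac{4 x^{2}}{3} \right)} — it is the derivative of the product u*v.
Check: d/dx[\frac{5 \sqrt{2} \sqrt{4 x - 1} \cos{\left(\frac{4 x^{2}}{3} \right)}}{2}] = \frac{- 80 \sqrt{2} x^{2} \sin{\left(\frac{4 x^{2}}{3} \right)} + 20 \sqrt{2} x \sin{\left(\frac{4 x^{2}}{3} \right)} + 15 \sqrt{2} \cos{\left(\frac{4 x^{2}}{3} \right)}}{3 \sqrt{4 x - 1}}, which equals f(x).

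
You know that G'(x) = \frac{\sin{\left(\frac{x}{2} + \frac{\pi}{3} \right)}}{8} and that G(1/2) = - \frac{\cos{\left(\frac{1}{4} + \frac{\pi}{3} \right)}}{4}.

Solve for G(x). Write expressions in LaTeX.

G(x) = - \frac{\cos{\left(\frac{x}{2} + \frac{\pi}{3} \right)}}{4}

Whatever form G(x) takes, its d/dx must return the stated G'(x).
A general antiderivative is - \frac{\cos{\left(\frac{x}{2} + \frac{\pi}{3} \right)}}{4} + C.
The condition gives C = - \frac{\cos{\left(\frac{1}{4} + \frac{\pi}{3} \right)}}{4} - (- \frac{\cos{\left(\frac{1}{4} + \frac{\pi}{3} \right)}}{4}) = 0.
So G(x) = - \frac{\cos{\left(\frac{x}{2} + \frac{\pi}{3} \right)}}{4}.
Check: d/dx[- \frac{\cos{\left(\frac{x}{2} + \frac{\pi}{3} \right)}}{4}] = \frac{\sin{\left(\frac{x}{2} + \frac{\pi}{3} \right)}}{8} = G'(x).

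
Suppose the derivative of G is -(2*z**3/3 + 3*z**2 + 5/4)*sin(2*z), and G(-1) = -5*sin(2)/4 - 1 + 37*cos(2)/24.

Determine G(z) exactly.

Since d/dz undoes antidifferentiation here, G(z) must give back the stated G'(z).
A general antiderivative is z**3*cos(2*z)/3 - z**2*sin(2*z)/2 + 3*z**2*cos(2*z)/2 - 3*z*sin(2*z)/2 - z*cos(2*z)/2 + sin(2*z)/4 - cos(2*z)/8 + C.
The condition gives C = -5*sin(2)/4 - 1 + 37*cos(2)/24 - (-5*sin(2)/4 + 37*cos(2)/24) = -1.
So G(z) = (8*z**3*cos(2*z) - 12*z**2*sin(2*z) + 36*z**2*cos(2*z) - 36*z*sin(2*z) - 12*z*cos(2*z) + 6*sin(2*z) - 3*cos(2*z) - 24)/24.
Check: d/dz[(8*z**3*cos(2*z) - 12*z**2*sin(2*z) + 36*z**2*cos(2*z) - 36*z*sin(2*z) - 12*z*cos(2*z) + 6*sin(2*z) - 3*cos(2*z) - 24)/24] = -2*z**3*sin(2*z)/3 - 3*z**2*sin(2*z) - 5*sin(2*z)/4, which equals G'(z).

G(z) = (8*z**3*cos(2*z) - 12*z**2*sin(2*z) + 36*z**2*cos(2*z) - 36*z*sin(2*z) - 12*z*cos(2*z) + 6*sin(2*z) - 3*cos(2*z) - 24)/24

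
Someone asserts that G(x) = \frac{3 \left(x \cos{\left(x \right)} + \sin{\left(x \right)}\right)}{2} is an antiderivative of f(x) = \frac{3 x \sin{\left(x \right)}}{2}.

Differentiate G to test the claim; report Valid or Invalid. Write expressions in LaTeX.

Invalid: d/dx[G] - f = - 3 x \sin{\left(x \right)} + 3 \cos{\left(x \right)}, which is not 0.

d/dx[G] = - \frac{3 x \sin{\left(x \right)}}{2} + 3 \cos{\left(x \right)}
d/dx[G] - f(x) = - 3 x \sin{\left(x \right)} + 3 \cos{\left(x \right)} != 0.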